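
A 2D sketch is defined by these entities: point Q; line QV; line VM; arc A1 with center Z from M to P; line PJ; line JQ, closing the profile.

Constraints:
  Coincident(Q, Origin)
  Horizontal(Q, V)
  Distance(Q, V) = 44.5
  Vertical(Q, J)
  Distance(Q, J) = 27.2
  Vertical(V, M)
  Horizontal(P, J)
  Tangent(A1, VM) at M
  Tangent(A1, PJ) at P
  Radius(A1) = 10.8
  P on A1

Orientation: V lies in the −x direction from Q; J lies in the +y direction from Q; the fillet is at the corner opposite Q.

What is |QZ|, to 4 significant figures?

37.48

Q and J share the same x with |QJ| = 27.2 and J on the +y side, so J = (0.000, 27.20). The virtual corner opposite Q is at (-44.50, 27.20). Since A1 is tangent to VM there, ZM ⟂ VM and tangency of A1 to PJ means the radius ZP is perpendicular to PJ, with radius 10.8, so the center Z sits 10.8 in from both sides at Z = (-33.70, 16.40). Then |QZ| = |Z − Q| = 37.48.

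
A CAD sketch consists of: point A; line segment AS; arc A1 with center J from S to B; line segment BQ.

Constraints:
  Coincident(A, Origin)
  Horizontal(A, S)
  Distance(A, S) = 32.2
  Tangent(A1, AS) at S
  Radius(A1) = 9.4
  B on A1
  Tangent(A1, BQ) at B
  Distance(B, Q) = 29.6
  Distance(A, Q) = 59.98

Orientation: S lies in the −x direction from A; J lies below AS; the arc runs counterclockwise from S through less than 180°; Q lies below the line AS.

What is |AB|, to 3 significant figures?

42.0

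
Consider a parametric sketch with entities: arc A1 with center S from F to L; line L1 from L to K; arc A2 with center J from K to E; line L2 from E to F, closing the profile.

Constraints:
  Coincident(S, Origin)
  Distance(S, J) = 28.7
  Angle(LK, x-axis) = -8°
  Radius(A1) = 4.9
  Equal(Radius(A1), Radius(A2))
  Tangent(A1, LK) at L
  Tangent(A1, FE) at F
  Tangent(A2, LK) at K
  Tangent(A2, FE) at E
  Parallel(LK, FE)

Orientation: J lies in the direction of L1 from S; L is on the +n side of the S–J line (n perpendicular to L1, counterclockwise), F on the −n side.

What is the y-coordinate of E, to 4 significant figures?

-8.847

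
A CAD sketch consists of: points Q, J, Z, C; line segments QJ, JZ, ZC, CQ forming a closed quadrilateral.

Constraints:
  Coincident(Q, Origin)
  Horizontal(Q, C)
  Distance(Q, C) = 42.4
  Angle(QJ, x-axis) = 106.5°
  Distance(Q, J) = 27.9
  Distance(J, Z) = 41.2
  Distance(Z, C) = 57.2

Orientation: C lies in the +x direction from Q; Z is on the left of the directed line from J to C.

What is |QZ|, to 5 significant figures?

58.599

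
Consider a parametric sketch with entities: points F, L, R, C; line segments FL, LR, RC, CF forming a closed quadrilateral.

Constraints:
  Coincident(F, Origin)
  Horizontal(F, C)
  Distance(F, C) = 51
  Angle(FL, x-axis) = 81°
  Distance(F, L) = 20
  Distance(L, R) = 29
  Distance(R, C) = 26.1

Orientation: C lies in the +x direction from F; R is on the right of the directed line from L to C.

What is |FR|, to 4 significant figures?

24.91

Checks: |LR| = 29.00 ✓; |RC| = 26.10 ✓.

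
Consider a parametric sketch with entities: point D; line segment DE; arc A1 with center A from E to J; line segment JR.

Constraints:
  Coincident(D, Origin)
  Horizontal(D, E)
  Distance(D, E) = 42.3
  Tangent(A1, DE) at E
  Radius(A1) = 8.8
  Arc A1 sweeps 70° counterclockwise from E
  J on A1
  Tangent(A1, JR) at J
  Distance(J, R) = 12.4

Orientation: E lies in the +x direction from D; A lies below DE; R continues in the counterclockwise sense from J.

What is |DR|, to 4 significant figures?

34.52

D is at the origin; D and E share the same y with |DE| = 42.3 and E on the +x side, so E = (42.30, 0.000). A1 meets DE tangentially, so AE is at right angles to DE, so A = E + (0, -8.8) = (42.30, -8.800). On A1, E sits at bearing 90° from A; a 70° counterclockwise sweep puts J at bearing 160°, so J = A + 8.8·(cos 160°, sin 160°) = (34.03, -5.790). The tangent condition forces AJ to be normal to JR, so JR runs along (−sin 160°, cos 160°); with |JR| = 12.4, R = (29.79, -17.44). Then |DR| = |R − D| = 34.52.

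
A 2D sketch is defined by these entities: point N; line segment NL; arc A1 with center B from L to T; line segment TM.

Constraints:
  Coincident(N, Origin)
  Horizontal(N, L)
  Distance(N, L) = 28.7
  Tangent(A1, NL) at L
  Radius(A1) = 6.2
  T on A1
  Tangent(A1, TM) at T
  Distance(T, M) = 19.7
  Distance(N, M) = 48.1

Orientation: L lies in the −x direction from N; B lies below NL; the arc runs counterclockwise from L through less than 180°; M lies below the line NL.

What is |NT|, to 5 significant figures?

34.331

N is at the origin; NL is horizontal with |NL| = 28.7 and L on the −x side, so L = (-28.700, 0.0000). A1 meets NL tangentially, so BL is at right angles to NL, so B = L + (0, -6.2) = (-28.700, -6.2000). Since BT ⟂ TM (tangency), |BM| = √(6.2² + 19.7²) = 20.653 regardless of where T sits on A1. So M lies on both circle(N, 48.1) and circle(B, 20.653); the below-NL intersection is M = (-43.429, -20.677). T is the foot of the tangent from M: T = (-34.173, -3.2870).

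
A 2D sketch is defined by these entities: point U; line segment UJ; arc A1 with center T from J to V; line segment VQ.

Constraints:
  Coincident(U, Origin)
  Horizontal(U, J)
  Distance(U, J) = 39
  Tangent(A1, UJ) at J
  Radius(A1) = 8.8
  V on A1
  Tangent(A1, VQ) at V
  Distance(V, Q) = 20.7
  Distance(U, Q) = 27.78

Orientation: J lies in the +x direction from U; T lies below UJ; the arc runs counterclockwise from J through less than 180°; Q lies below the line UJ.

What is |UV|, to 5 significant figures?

32.203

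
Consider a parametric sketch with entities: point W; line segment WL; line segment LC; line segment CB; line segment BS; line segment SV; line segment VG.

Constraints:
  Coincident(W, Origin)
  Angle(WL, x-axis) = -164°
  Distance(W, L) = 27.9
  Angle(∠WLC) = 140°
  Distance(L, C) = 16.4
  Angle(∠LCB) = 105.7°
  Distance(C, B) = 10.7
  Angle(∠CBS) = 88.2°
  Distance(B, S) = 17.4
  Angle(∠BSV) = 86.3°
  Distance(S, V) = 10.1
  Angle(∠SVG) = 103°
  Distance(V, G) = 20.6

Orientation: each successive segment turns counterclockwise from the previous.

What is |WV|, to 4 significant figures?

25.75

W is at the origin; WL runs at -164.0° with length 27.9, so L = (-26.82, -7.690). ∠WLC = 140.0° gives LC at -124.0° from the x-axis; with |LC| = 16.4, C = (-35.99, -21.29). ∠LCB = 105.7° gives CB at -49.70° from the x-axis; with |CB| = 10.7, B = (-29.07, -29.45). ∠CBS = 88.2° gives BS at 42.10° from the x-axis; with |BS| = 17.4, S = (-16.16, -17.78). ∠BSV = 86.3° gives SV at 135.8° from the x-axis; with |SV| = 10.1, V = (-23.40, -10.74). Then |WV| = |V − W| = 25.75.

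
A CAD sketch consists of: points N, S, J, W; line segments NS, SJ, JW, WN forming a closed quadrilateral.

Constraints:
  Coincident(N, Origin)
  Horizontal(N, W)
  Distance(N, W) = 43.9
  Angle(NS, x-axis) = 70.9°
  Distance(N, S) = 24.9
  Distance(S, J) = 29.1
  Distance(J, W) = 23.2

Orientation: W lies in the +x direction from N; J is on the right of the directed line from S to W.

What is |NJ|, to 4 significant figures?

21.02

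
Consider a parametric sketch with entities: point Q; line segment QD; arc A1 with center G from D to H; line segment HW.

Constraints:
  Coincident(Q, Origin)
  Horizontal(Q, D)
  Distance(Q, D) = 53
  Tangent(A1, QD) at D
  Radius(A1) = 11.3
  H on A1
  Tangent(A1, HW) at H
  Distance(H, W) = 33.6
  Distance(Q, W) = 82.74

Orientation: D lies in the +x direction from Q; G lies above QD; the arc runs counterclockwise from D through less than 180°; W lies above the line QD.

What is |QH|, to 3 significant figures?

64.6

Checks: Q.y = 0.00, D.y = 0.00 ✓; |GH| = 11.30 ✓; ∠(GH, HW) = 90.00° ✓; |HW| = 33.60 ✓; |QW| = 82.74 ✓.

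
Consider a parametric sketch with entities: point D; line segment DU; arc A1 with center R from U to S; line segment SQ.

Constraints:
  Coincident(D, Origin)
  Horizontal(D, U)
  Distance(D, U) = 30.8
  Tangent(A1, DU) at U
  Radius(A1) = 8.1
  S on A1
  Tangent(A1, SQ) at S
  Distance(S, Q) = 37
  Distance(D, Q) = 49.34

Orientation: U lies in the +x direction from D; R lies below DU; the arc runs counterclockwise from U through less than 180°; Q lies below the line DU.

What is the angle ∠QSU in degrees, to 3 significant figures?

136°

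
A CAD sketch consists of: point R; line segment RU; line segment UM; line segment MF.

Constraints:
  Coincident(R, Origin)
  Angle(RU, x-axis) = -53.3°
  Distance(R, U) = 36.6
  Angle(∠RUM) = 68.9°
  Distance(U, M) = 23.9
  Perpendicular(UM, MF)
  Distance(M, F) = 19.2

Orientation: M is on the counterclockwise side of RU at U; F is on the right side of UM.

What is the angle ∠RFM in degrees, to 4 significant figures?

11.37°

R is at the origin; RU runs at -53.3° with length 36.6, so U = 36.6·(cos -53.3°, sin -53.3°) = (21.87, -29.34). ∠RUM = 68.9°, so UM runs at -53.3° + (180° − 68.9°) = 57.80° from the x-axis; with |UM| = 23.9, M = U + 23.9·(cos 57.80°, sin 57.80°) = (34.61, -9.121). UM ⟂ MF; with |MF| = 19.2 on the right of UM, F = M + 19.2·(0.8462, -0.5329) = (50.86, -19.35). Then cos ∠RFM = FR·FM / (|FR||FM|), giving 11.37°.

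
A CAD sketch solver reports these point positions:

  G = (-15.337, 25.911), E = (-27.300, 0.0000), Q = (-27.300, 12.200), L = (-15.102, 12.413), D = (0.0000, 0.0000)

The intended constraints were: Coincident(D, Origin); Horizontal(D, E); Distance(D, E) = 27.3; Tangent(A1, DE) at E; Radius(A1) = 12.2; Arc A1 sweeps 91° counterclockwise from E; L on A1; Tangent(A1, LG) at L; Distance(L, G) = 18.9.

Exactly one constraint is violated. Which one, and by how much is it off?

Distance(L, G) = 18.9 — off by 5.40.

D = (0.00, 0.00) ✓; D.y = 0.00, E.y = 0.00 ✓; |DE| = 27.30 ✓; ∠(QE, ED) = 90.00° ✓; |QE| = 12.20 ✓; bearing(Q→L) − bearing(Q→E) = 91.00° ✓; |QL| = 12.20 ✓; ∠(QL, LG) = 90.00° ✓; |LG| = 13.50 ✗.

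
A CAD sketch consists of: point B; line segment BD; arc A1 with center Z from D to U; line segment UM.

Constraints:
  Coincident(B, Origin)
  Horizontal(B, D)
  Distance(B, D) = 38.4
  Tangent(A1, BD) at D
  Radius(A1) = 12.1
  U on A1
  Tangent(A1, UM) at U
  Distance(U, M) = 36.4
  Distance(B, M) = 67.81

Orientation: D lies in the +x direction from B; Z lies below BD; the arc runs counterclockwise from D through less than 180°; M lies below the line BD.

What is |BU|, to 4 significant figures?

33.32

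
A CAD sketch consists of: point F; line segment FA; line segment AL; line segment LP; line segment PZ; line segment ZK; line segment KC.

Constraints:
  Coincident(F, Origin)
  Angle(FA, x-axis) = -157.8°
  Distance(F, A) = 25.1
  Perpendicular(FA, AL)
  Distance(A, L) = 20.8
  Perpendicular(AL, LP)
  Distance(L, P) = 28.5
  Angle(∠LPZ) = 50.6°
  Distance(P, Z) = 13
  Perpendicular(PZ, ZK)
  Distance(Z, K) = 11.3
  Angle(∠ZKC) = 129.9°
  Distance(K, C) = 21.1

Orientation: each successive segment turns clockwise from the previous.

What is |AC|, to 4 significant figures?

40.64

F is at the origin; FA runs at -157.8° with length 25.1, so A = (-23.24, -9.484). FA is perpendicular to AL, so AL runs at 112.2°; with |AL| = 20.8, L = (-31.10, 9.774). AL is perpendicular to LP, so LP runs at 22.20°; with |LP| = 28.5, P = (-4.711, 20.54). ∠LPZ = 50.6° gives PZ at -107.2° from the x-axis; with |PZ| = 13.0, Z = (-8.555, 8.124). PZ is perpendicular to ZK, so ZK runs at 162.8°; with |ZK| = 11.3, K = (-19.35, 11.47). ∠ZKC = 129.9° gives KC at 112.7° from the x-axis; with |KC| = 21.1, C = (-27.49, 30.93). Then |AC| = |C − A| = 40.64.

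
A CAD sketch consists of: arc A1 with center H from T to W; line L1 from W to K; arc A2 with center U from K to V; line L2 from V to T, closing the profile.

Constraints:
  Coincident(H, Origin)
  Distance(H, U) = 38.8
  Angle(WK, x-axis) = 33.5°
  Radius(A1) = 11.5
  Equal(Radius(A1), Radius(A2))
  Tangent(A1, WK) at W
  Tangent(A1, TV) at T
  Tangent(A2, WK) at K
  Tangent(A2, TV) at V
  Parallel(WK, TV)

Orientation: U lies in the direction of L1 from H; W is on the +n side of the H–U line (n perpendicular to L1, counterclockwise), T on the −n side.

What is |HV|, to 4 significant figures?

40.47

The slot axis is L1's direction at 33.5°, so u = (cos 33.5°, sin 33.5°) = (0.8339, 0.5519) and n = (−sin 33.5°, cos 33.5°) = (-0.5519, 0.8339). H is at the origin and U lies 38.8 along u from H, so U = 38.8·u = (32.35, 21.42). Tangency of A1 to both parallel lines with radius 11.5 puts W and T at H ± 11.5·n: W = (-6.347, 9.590), T = (6.347, -9.590). Equal radii place K and V the same way about U: K = U + 11.5·n = (26.01, 31.00), V = U − 11.5·n = (38.70, 11.83). Then |HV| = |V − H| = 40.47.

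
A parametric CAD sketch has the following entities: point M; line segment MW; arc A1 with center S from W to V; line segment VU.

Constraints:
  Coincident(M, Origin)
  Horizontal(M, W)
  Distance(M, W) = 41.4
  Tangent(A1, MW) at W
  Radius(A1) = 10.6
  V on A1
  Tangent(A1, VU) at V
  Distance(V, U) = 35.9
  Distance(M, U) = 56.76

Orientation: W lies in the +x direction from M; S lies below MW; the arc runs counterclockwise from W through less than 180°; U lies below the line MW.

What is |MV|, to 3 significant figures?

32.7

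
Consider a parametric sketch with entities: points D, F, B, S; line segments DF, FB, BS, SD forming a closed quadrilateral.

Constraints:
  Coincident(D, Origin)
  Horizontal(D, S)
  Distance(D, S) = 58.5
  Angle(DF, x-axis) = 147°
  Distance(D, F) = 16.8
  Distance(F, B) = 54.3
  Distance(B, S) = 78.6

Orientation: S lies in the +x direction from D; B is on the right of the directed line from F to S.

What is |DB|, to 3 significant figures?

45.0

D is at the origin; D and S share the same y with |DS| = 58.5 and S in +x, so S = (58.5, 0). DF runs at 147.0° with |DF| = 16.8, so F = (-14.1, 9.15). B is determined by |FB| = 54.3 and |BS| = 78.6 together: it lies at the intersection of circle(F, 54.3) and circle(S, 78.6). With |FS| = 73.2, the foot of the radical line on FS is 14.5 from F and the perpendicular offset is √(54.3² − 14.5²) = 52.3. Taking the right-of-FS solution: B = (-6.24, -44.6).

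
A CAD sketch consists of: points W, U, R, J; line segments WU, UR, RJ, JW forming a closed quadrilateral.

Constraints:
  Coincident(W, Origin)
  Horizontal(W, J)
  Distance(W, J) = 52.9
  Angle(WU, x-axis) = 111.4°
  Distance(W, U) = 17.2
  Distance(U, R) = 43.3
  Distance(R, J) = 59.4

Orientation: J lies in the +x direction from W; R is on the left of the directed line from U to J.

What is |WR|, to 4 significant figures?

54.02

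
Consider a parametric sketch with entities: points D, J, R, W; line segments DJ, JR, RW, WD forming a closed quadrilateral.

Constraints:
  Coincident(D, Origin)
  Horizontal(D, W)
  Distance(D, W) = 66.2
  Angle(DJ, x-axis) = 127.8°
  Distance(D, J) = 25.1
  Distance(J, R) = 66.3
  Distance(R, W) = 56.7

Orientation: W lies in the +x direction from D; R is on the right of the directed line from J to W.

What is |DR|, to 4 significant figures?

41.29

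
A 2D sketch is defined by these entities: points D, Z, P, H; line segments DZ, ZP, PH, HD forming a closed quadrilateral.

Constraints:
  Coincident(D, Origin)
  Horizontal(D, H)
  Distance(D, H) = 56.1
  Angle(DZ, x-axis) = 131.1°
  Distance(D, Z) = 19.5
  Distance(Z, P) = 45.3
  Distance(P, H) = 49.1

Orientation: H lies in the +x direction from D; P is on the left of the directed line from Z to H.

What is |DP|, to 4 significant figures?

46.33

Checks: |ZP| = 45.30 ✓; |PH| = 49.10 ✓.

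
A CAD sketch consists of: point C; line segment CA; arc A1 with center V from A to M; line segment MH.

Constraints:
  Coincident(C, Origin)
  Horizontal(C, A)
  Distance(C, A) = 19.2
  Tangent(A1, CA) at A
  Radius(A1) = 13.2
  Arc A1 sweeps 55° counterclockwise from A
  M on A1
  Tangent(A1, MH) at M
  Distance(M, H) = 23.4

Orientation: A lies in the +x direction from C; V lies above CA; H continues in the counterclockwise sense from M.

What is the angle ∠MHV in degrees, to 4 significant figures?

29.43°

C is at the origin; C and A share the same y with |CA| = 19.2 and A on the +x side, so A = (19.20, 0.000). A1 meets CA tangentially, so VA is at right angles to CA, so V = A + (0, 13.2) = (19.20, 13.20). On A1, A sits at bearing -90° from V; a 55° counterclockwise sweep puts M at bearing -35°, so M = V + 13.2·(cos -35°, sin -35°) = (30.01, 5.629). Since A1 is tangent to MH there, VM ⟂ MH, so MH runs along (−sin -35°, cos -35°); with |MH| = 23.4, H = (43.43, 24.80). Then cos ∠MHV = HM·HV / (|HM||HV|), giving 29.43°.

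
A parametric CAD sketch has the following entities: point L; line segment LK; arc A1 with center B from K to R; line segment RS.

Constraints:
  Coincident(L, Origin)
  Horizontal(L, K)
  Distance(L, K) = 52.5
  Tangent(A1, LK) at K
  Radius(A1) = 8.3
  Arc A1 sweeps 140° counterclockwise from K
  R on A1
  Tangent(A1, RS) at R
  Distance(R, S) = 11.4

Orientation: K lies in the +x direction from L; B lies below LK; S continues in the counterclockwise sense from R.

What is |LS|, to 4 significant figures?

60.07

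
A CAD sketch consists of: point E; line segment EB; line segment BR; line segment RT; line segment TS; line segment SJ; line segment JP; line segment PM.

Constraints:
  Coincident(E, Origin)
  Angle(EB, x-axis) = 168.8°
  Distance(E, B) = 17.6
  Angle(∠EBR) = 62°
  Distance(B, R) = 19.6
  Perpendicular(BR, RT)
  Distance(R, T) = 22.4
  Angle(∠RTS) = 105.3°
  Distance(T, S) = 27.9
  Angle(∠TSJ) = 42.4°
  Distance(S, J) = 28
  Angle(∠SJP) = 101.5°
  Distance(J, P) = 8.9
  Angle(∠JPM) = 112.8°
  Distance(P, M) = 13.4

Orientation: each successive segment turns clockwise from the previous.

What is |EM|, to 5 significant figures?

10.833

E is at the origin; EB runs at 168.8° with length 17.6, so B = (-17.265, 3.4185). ∠EBR = 62.0° gives BR at 50.800° from the x-axis; with |BR| = 19.6, R = (-4.8770, 18.607). The perpendicularity gives RT at right angles to BR, so RT runs at -39.200°; with |RT| = 22.4, T = (12.482, 4.4500). ∠RTS = 105.3° gives TS at -113.90° from the x-axis; with |TS| = 27.9, S = (1.1783, -21.058). ∠TSJ = 42.4° gives SJ at 108.50° from the x-axis; with |SJ| = 28.0, J = (-7.7063, 5.4954). ∠SJP = 101.5° gives JP at 30.000° from the x-axis; with |JP| = 8.9, P = (0.0013656, 9.9454). ∠JPM = 112.8° gives PM at -37.200° from the x-axis; with |PM| = 13.4, M = (10.675, 1.8437). Then |EM| = |M − E| = 10.833.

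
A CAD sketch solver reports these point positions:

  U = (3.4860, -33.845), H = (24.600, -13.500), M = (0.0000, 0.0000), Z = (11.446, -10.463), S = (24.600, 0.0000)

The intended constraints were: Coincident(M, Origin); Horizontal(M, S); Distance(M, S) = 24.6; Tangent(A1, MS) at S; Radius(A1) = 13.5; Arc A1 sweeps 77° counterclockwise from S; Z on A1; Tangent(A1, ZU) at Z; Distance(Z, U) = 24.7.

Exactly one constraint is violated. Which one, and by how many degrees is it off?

Tangent(A1, ZU) at Z — off by 5.80°.

M = (0.00, 0.00) ✓; M.y = 0.00, S.y = 0.00 ✓; |MS| = 24.60 ✓; ∠(HS, SM) = 90.00° ✓; |HS| = 13.50 ✓; bearing(H→Z) − bearing(H→S) = 77.00° ✓; |HZ| = 13.50 ✓; ∠(HZ, ZU) = 95.80° ✗; |ZU| = 24.70 ✓.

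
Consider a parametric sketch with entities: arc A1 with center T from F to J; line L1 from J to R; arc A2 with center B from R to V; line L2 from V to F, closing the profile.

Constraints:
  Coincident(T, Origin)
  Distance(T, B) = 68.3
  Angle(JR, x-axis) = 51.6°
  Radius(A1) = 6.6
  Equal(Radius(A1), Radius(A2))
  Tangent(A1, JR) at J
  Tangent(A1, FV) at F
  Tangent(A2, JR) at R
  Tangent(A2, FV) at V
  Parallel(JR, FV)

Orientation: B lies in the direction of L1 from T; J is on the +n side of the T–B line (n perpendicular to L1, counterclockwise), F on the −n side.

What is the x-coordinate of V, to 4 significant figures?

47.60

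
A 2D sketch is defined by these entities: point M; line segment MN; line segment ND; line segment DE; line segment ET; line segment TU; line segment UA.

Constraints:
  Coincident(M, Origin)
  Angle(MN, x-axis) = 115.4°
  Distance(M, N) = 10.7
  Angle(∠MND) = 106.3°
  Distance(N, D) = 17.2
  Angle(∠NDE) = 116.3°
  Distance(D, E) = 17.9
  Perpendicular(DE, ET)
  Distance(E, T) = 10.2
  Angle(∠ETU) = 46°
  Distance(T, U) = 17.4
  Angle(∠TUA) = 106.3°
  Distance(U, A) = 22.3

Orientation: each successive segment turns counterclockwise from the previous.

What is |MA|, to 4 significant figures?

46.93

M is at the origin; MN runs at 115.4° with length 10.7, so N = (-4.590, 9.666). ∠MND = 106.3° gives ND at -170.9° from the x-axis; with |ND| = 17.2, D = (-21.57, 6.945). ∠NDE = 116.3° gives DE at -107.2° from the x-axis; with |DE| = 17.9, E = (-26.87, -10.15). The perpendicularity gives ET at right angles to DE, so ET runs at -17.20°; with |ET| = 10.2, T = (-17.12, -13.17). ∠ETU = 46.0° gives TU at 116.8° from the x-axis; with |TU| = 17.4, U = (-24.97, 2.361). ∠TUA = 106.3° gives UA at -169.5° from the x-axis; with |UA| = 22.3, A = (-46.89, -1.703). Then |MA| = |A − M| = 46.93.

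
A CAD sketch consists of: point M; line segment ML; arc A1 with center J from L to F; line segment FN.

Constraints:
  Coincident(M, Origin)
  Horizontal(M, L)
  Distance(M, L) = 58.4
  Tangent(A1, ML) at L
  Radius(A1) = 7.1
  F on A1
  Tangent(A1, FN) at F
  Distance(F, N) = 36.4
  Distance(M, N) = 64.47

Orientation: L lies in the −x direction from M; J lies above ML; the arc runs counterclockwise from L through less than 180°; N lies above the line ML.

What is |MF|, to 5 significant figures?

51.735

Checks: |JF| = 7.100 ✓; ∠(JF, FN) = 90.00° ✓; |FN| = 36.40 ✓; |MN| = 64.47 ✓.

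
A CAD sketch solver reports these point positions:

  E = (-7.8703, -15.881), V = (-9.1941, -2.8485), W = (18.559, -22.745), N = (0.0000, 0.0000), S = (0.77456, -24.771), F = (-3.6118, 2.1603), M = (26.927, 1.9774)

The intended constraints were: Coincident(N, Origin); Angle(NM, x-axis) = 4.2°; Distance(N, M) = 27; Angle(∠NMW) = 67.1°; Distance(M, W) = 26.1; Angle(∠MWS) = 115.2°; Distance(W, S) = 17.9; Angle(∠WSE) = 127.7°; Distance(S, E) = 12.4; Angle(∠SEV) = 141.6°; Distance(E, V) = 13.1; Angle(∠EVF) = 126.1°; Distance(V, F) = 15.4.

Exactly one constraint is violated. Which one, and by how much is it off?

Distance(V, F) = 15.4 — off by 7.90.

N = (0.00, 0.00) ✓; NM at 4.200° ✓; |NM| = 27.00 ✓; ∠NMW = 67.10° ✓; |MW| = 26.10 ✓; ∠MWS = 115.2° ✓; |WS| = 17.90 ✓; ∠WSE = 127.7° ✓; |SE| = 12.40 ✓; ∠SEV = 141.6° ✓; |EV| = 13.10 ✓; ∠EVF = 126.1° ✓; |VF| = 7.500 ✗.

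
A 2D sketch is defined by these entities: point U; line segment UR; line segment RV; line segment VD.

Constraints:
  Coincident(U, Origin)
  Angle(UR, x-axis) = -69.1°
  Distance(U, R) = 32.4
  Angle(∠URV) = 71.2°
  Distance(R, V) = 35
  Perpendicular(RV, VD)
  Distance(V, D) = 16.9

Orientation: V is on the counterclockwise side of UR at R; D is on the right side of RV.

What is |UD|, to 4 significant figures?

53.54

U is at the origin; UR runs at -69.1° with length 32.4, so R = 32.4·(cos -69.1°, sin -69.1°) = (11.56, -30.27). ∠URV = 71.2°, so RV runs at -69.1° + (180° − 71.2°) = 39.70° from the x-axis; with |RV| = 35.0, V = R + 35.0·(cos 39.70°, sin 39.70°) = (38.49, -7.911). The perpendicularity gives VD at right angles to RV; with |VD| = 16.9 on the right of RV, D = V + 16.9·(0.6388, -0.7694) = (49.28, -20.91). Then |UD| = |D − U| = 53.54.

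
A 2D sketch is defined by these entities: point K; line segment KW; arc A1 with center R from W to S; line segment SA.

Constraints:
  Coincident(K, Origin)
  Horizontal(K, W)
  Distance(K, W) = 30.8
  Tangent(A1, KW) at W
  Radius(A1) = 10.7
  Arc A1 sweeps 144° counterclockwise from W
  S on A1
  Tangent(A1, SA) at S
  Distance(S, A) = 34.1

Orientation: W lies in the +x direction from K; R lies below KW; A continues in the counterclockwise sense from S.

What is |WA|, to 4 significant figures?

44.79

On A1, W sits at bearing 90° from R; a 144° counterclockwise sweep puts S at bearing 234°, so S = R + 10.7·(cos 234°, sin 234°) = (24.51, -19.36). Since A1 is tangent to SA there, RS ⟂ SA, so SA runs along (−sin 234°, cos 234°); with |SA| = 34.1, A = (52.10, -39.40). Then |WA| = |A − W| = 44.79.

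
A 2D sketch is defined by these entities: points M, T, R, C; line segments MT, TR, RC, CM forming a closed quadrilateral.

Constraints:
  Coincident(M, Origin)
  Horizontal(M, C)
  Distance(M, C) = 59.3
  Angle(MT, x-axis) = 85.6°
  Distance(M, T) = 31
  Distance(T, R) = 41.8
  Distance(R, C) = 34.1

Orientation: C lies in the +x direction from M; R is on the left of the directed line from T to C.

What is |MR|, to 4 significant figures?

53.72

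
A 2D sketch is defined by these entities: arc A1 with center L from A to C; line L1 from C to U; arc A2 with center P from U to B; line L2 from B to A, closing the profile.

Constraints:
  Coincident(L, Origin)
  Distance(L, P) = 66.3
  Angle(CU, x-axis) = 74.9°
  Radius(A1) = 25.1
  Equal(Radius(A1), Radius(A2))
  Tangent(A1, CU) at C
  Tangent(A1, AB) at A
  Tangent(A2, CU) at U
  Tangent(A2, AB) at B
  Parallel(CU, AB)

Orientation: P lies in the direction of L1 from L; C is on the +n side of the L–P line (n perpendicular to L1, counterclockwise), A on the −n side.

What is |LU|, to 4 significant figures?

70.89

The slot axis is L1's direction at 74.9°, so u = (cos 74.9°, sin 74.9°) = (0.2605, 0.9655) and n = (−sin 74.9°, cos 74.9°) = (-0.9655, 0.2605). L is at the origin and P lies 66.3 along u from L, so P = 66.3·u = (17.27, 64.01). Tangency of A1 to both parallel lines with radius 25.1 puts C and A at L ± 25.1·n: C = (-24.23, 6.539), A = (24.23, -6.539). Equal radii place U and B the same way about P: U = P + 25.1·n = (-6.962, 70.55), B = P − 25.1·n = (41.50, 57.47). Then |LU| = |U − L| = 70.89.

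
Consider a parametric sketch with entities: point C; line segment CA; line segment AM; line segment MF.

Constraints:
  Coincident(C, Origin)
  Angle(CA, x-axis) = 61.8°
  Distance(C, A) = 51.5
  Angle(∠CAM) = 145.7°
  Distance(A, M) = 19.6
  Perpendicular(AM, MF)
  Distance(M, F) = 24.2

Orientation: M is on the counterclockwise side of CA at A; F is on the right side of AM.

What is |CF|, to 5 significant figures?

81.819

C is at the origin; CA runs at 61.8° with length 51.5, so A = 51.5·(cos 61.8°, sin 61.8°) = (24.336, 45.387). ∠CAM = 145.7°, so AM runs at 61.8° + (180° − 145.7°) = 96.100° from the x-axis; with |AM| = 19.6, M = A + 19.6·(cos 96.100°, sin 96.100°) = (22.254, 64.876). AM is perpendicular to MF; with |MF| = 24.2 on the right of AM, F = M + 24.2·(0.99434, 0.10626) = (46.317, 67.448). Then |CF| = |F − C| = 81.819.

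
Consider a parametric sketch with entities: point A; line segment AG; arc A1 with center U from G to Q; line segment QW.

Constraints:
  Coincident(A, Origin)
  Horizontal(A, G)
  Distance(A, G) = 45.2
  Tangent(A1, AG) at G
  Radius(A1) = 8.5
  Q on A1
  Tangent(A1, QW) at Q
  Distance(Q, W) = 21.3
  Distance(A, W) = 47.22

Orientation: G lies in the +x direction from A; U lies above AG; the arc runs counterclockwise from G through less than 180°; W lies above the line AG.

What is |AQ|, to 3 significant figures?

53.3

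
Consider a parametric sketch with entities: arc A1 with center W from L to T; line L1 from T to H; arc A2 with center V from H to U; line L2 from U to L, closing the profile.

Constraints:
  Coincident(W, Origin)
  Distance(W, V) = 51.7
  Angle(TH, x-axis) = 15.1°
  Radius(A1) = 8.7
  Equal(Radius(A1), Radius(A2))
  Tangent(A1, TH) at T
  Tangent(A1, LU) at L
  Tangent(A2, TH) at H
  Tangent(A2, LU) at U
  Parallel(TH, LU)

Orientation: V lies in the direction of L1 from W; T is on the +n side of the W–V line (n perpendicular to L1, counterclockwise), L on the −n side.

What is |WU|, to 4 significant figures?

52.43

The slot axis is L1's direction at 15.1°, so u = (cos 15.1°, sin 15.1°) = (0.9655, 0.2605) and n = (−sin 15.1°, cos 15.1°) = (-0.2605, 0.9655). W is at the origin and V lies 51.7 along u from W, so V = 51.7·u = (49.91, 13.47). Tangency of A1 to both parallel lines with radius 8.7 puts T and L at W ± 8.7·n: T = (-2.266, 8.400), L = (2.266, -8.400). Equal radii place H and U the same way about V: H = V + 8.7·n = (47.65, 21.87), U = V − 8.7·n = (52.18, 5.068). Then |WU| = |U − W| = 52.43.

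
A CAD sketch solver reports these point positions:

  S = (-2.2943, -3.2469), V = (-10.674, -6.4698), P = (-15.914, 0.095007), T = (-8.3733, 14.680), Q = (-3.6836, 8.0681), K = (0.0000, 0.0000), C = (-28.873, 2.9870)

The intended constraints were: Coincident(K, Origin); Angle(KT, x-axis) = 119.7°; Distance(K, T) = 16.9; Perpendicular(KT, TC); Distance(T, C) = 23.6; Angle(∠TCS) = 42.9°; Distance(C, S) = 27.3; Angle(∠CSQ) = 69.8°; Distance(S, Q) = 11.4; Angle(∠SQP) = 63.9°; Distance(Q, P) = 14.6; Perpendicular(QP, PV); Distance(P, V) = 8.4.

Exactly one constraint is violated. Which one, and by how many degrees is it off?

Perpendicular(QP, PV) — off by 5.50°.

K = (0.00, 0.00) ✓; KT at 119.7° ✓; |KT| = 16.90 ✓; ∠(KT, TC) = 90.00° ✓; |TC| = 23.60 ✓; ∠TCS = 42.90° ✓; |CS| = 27.30 ✓; ∠CSQ = 69.80° ✓; |SQ| = 11.40 ✓; ∠SQP = 63.90° ✓; |QP| = 14.60 ✓; ∠(QP, PV) = 95.50° ✗; |PV| = 8.400 ✓.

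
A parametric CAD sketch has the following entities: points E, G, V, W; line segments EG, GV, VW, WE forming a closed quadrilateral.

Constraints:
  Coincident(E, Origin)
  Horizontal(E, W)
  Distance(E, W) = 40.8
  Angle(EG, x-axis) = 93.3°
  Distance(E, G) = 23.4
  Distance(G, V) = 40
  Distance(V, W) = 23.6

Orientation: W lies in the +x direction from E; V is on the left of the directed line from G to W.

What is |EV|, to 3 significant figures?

45.2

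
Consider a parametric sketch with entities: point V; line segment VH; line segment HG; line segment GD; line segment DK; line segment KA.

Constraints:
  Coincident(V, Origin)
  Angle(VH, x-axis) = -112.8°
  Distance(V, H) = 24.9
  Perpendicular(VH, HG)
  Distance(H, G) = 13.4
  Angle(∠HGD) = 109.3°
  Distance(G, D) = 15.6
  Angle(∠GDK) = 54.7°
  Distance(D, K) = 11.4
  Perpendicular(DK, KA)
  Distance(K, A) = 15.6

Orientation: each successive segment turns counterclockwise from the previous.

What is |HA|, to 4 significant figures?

12.38

V is at the origin; VH runs at -112.8° with length 24.9, so H = (-9.649, -22.95). The perpendicularity gives HG at right angles to VH, so HG runs at -22.80°; with |HG| = 13.4, G = (2.704, -28.15). ∠HGD = 109.3° gives GD at 47.90° from the x-axis; with |GD| = 15.6, D = (13.16, -16.57). ∠GDK = 54.7° gives DK at 173.2° from the x-axis; with |DK| = 11.4, K = (1.843, -15.22). DK is perpendicular to KA, so KA runs at -96.80°; with |KA| = 15.6, A = (-0.004425, -30.71). Then |HA| = |A − H| = 12.38.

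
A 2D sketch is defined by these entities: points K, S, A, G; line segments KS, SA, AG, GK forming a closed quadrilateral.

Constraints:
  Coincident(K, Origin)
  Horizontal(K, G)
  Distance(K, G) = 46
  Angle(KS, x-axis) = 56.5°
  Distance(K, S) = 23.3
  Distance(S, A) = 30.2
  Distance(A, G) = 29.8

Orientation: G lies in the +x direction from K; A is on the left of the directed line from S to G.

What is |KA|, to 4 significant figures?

50.76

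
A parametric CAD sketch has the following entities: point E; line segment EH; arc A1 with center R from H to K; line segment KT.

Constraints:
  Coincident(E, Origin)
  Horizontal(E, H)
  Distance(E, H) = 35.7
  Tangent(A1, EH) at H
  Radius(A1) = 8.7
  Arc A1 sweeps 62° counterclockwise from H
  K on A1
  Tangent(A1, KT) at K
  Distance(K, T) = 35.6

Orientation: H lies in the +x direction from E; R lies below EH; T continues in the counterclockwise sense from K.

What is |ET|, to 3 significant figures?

37.8

E is at the origin; E and H share the same y with |EH| = 35.7 and H on the +x side, so H = (35.7, 0.00). Since A1 is tangent to EH there, RH ⟂ EH, so R = H + (0, -8.7) = (35.7, -8.70). On A1, H sits at bearing 90° from R; a 62° counterclockwise sweep puts K at bearing 152°, so K = R + 8.7·(cos 152°, sin 152°) = (28.0, -4.62). Tangency of A1 to KT means the radius RK is perpendicular to KT, so KT runs along (−sin 152°, cos 152°); with |KT| = 35.6, T = (11.3, -36.0). Then |ET| = |T − E| = 37.8.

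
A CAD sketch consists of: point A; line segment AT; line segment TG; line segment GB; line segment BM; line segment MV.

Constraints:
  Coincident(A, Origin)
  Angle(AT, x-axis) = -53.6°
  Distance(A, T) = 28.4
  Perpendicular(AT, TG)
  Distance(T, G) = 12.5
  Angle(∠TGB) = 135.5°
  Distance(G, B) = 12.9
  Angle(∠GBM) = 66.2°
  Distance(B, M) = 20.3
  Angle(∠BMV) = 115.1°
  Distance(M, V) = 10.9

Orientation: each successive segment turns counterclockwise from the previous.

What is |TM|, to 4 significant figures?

16.79

∠TGB = 135.5° gives GB at 80.90° from the x-axis; with |GB| = 12.9, B = (28.95, -2.704). ∠GBM = 66.2° gives BM at -165.3° from the x-axis; with |BM| = 20.3, M = (9.319, -7.855). Then |TM| = |M − T| = 16.79.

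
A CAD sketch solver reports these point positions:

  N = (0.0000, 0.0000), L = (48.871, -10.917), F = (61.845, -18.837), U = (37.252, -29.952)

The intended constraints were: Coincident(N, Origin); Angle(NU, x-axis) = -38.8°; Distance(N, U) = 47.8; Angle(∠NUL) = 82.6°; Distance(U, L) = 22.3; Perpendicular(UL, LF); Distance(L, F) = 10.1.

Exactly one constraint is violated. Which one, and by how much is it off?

Distance(L, F) = 10.1 — off by 5.10.

N = (0.00, 0.00) ✓; NU at -38.80° ✓; |NU| = 47.80 ✓; ∠NUL = 82.60° ✓; |UL| = 22.30 ✓; ∠(UL, LF) = 90.00° ✓; |LF| = 15.20 ✗.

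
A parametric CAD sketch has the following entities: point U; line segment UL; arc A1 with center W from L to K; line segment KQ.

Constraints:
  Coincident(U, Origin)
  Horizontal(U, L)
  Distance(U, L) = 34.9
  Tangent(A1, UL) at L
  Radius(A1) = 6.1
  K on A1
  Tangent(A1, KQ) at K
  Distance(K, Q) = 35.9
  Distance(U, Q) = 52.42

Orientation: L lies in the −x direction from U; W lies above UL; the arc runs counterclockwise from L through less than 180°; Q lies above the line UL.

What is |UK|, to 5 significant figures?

29.527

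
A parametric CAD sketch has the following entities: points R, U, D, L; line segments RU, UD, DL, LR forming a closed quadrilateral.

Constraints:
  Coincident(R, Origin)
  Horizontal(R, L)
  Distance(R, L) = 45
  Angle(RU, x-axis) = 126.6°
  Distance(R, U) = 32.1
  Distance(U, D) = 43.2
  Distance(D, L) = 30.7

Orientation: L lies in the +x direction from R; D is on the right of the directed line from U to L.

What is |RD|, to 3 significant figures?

14.4

R is at the origin; RL is horizontal with |RL| = 45.0 and L in +x, so L = (45.0, 0). RU runs at 126.6° with |RU| = 32.1, so U = (-19.1, 25.8). D is determined by |UD| = 43.2 and |DL| = 30.7 together: it lies at the intersection of circle(U, 43.2) and circle(L, 30.7). With |UL| = 69.1, the foot of the radical line on UL is 41.2 from U and the perpendicular offset is √(43.2² − 41.2²) = 12.9. Taking the right-of-UL solution: D = (14.3, -1.53).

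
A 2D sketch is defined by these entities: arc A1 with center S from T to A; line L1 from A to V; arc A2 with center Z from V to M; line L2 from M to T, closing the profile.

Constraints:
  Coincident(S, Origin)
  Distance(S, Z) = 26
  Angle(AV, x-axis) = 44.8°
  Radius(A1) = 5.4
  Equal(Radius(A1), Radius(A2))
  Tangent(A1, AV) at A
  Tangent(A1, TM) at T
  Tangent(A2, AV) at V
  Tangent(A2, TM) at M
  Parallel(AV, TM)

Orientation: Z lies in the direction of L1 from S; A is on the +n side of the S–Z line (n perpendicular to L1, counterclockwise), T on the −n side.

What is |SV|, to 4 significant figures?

26.55

The slot axis is L1's direction at 44.8°, so u = (cos 44.8°, sin 44.8°) = (0.7096, 0.7046) and n = (−sin 44.8°, cos 44.8°) = (-0.7046, 0.7096). S is at the origin and Z lies 26.0 along u from S, so Z = 26.0·u = (18.45, 18.32). Tangency of A1 to both parallel lines with radius 5.4 puts A and T at S ± 5.4·n: A = (-3.805, 3.832), T = (3.805, -3.832). Equal radii place V and M the same way about Z: V = Z + 5.4·n = (14.64, 22.15), M = Z − 5.4·n = (22.25, 14.49). Then |SV| = |V − S| = 26.55.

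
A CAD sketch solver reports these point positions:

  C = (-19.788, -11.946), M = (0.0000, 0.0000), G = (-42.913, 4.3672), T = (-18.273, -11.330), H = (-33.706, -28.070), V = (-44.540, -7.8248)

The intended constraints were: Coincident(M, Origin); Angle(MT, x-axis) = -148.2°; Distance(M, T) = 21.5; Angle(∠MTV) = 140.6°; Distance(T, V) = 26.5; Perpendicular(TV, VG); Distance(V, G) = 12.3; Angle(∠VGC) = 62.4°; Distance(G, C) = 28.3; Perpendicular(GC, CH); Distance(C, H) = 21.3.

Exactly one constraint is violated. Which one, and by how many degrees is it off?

Perpendicular(GC, CH) — off by 5.60°.

M = (0.00, 0.00) ✓; MT at -148.2° ✓; |MT| = 21.50 ✓; ∠MTV = 140.6° ✓; |TV| = 26.50 ✓; ∠(TV, VG) = 90.00° ✓; |VG| = 12.30 ✓; ∠VGC = 62.40° ✓; |GC| = 28.30 ✓; ∠(GC, CH) = 95.60° ✗; |CH| = 21.30 ✓.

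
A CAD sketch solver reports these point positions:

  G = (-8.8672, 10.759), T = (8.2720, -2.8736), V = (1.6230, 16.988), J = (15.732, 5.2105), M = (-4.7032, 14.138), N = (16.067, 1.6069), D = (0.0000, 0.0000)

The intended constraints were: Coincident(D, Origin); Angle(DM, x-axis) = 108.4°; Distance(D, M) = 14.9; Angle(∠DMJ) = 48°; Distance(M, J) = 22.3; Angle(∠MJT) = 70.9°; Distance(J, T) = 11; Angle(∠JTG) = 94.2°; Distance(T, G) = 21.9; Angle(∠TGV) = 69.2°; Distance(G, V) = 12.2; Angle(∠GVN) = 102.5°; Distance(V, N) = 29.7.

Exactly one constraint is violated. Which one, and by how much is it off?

Distance(V, N) = 29.7 — off by 8.60.

D = (0.00, 0.00) ✓; DM at 108.4° ✓; |DM| = 14.90 ✓; ∠DMJ = 48.00° ✓; |MJ| = 22.30 ✓; ∠MJT = 70.90° ✓; |JT| = 11.00 ✓; ∠JTG = 94.20° ✓; |TG| = 21.90 ✓; ∠TGV = 69.20° ✓; |GV| = 12.20 ✓; ∠GVN = 102.5° ✓; |VN| = 21.10 ✗.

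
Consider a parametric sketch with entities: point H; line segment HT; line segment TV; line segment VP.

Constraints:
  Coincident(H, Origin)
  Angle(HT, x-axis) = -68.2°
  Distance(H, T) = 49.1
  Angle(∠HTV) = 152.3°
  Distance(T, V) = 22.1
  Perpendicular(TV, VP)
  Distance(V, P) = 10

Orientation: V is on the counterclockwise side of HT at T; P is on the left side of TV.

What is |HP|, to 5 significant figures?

66.815

∠HTV = 152.3°, so TV runs at -68.2° + (180° − 152.3°) = -40.500° from the x-axis; with |TV| = 22.1, V = T + 22.1·(cos -40.500°, sin -40.500°) = (35.039, -59.941). TV ⟂ VP; with |VP| = 10.0 on the left of TV, P = V + 10.0·(0.64945, 0.76041) = (41.534, -52.337). Then |HP| = |P − H| = 66.815.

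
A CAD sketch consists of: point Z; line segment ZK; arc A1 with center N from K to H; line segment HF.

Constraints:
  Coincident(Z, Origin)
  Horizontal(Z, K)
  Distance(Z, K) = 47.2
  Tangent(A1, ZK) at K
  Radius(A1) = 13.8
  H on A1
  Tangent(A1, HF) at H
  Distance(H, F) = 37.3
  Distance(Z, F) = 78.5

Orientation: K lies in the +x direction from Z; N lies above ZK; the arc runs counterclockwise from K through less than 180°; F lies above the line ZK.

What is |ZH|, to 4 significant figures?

62.69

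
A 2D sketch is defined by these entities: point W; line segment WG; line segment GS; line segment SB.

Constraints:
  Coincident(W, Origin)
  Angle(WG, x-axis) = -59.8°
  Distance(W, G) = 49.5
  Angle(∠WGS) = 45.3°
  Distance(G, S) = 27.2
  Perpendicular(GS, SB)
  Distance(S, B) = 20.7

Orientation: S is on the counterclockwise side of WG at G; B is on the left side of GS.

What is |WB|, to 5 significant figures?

16.366

∠WGS = 45.3°, so GS runs at -59.8° + (180° − 45.3°) = 74.900° from the x-axis; with |GS| = 27.2, S = G + 27.2·(cos 74.900°, sin 74.900°) = (31.985, -16.521). GS is perpendicular to SB; with |SB| = 20.7 on the left of GS, B = S + 20.7·(-0.96547, 0.26050) = (12.000, -11.128). Then |WB| = |B − W| = 16.366.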